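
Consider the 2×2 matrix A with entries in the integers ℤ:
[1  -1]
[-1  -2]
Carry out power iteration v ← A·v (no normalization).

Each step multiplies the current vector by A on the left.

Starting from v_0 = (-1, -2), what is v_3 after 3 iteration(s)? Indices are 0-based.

v_0 = (-1, -2).
v_1 = A·v_0 = (1, 5).
v_2 = A·v_1 = (-4, -11).
v_3 = A·v_2 = (7, 26).

v_3 = (7, 26)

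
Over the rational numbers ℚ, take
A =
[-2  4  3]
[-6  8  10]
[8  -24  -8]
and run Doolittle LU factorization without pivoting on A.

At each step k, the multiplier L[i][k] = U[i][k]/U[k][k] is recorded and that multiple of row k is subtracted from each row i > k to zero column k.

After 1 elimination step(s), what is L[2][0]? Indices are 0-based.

[col 0] pivot -2
  R1 -= 3*R0 → (0, -4, 1)  (L[1][0] := 3)
  R2 -= -4*R0 → (0, -8, 4)  (L[2][0] := -4)

L[2][0] = -4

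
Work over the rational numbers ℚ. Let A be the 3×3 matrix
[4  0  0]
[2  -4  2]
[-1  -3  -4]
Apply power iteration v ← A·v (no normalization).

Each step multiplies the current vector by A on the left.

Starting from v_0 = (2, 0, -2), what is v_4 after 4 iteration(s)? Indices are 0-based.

v_4 = (512, 728, 160)

v_0 = (2, 0, -2).
v_1 = A·v_0 = (8, 0, 6).
v_2 = A·v_1 = (32, 28, -32).
v_3 = A·v_2 = (128, -112, 12).
v_4 = A·v_3 = (512, 728, 160).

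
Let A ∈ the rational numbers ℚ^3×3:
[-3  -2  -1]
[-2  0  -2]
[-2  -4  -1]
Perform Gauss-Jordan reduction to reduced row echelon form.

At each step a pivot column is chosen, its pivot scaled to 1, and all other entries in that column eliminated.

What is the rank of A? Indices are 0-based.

[1] R0 /= -3  ⇒  (1, 2/3, 1/3)
     R1 -= -2·R0  ⇒  (0, 4/3, -4/3)
     R2 -= -2·R0  ⇒  (0, -8/3, -1/3)
[2] R1 /= 4/3  ⇒  (0, 1, -1)
     R0 -= 2/3·R1  ⇒  (1, 0, 1)
     R2 -= -8/3·R1  ⇒  (0, 0, -3)
[3] R2 /= -3  ⇒  (0, 0, 1)
     R0 -= 1·R2  ⇒  (1, 0, 0)
     R1 -= -1·R2  ⇒  (0, 1, 0)

rank = 3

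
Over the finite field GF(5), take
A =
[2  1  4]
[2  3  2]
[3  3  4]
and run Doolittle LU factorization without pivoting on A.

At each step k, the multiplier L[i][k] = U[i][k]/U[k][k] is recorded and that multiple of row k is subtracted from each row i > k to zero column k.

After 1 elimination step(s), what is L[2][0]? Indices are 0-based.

k=0: U[0][0]=2
  eliminate (1,0): mult=1, new row 1: (0, 2, 3); set L[1][0]=1
  eliminate (2,0): mult=4, new row 2: (0, 4, 3); set L[2][0]=4

L[2][0] = 4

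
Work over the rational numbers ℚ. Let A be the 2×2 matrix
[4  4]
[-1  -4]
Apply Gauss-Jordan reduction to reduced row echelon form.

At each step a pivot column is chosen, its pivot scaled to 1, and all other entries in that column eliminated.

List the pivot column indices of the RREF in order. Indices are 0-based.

pivot columns: 0, 1

[1] R0 /= 4  ⇒  (1, 1)
     R1 -= -1·R0  ⇒  (0, -3)
[2] R1 /= -3  ⇒  (0, 1)
     R0 -= 1·R1  ⇒  (1, 0)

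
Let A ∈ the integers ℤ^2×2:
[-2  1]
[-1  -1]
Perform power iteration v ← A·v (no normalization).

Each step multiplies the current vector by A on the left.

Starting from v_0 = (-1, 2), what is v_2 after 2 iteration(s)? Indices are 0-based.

v_0 = (-1, 2).
v_1 = A·v_0 = (4, -1).
v_2 = A·v_1 = (-9, -3).

v_2 = (-9, -3)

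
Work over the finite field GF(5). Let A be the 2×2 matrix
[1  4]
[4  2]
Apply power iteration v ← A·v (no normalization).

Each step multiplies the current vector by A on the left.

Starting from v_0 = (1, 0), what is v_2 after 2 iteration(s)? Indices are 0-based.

v_2 = (2, 2)

v_0 = (1, 0).
v_1 = A·v_0 = (1, 4).
v_2 = A·v_1 = (2, 2).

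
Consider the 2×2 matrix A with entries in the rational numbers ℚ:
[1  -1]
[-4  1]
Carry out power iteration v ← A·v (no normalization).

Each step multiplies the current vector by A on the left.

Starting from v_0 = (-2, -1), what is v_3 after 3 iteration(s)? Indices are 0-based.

v_0 = (-2, -1).
v_1 = A·v_0 = (-1, 7).
v_2 = A·v_1 = (-8, 11).
v_3 = A·v_2 = (-19, 43).

v_3 = (-19, 43)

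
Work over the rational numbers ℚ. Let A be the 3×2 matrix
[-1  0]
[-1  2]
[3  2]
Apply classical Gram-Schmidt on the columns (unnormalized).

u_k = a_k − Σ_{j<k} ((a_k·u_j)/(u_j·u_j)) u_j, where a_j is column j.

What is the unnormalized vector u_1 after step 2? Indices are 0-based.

Step 1: u_0 = a_0 = (-1, -1, 3).
Step 2: u_1 = a_1 − (4/11)·u_0 = (4/11, 26/11, 10/11).

u_1 = (4/11, 26/11, 10/11)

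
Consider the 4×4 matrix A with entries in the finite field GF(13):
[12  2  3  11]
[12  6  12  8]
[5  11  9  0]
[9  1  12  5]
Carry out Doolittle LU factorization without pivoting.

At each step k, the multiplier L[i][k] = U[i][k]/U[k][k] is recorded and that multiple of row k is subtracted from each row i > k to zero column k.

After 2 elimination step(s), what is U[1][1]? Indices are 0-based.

U[1][1] = 4

[col 0] pivot 12
  R1 -= 1*R0 → (0, 4, 9, 10)  (L[1][0] := 1)
  R2 -= 8*R0 → (0, 8, 11, 3)  (L[2][0] := 8)
  R3 -= 4*R0 → (0, 6, 0, 0)  (L[3][0] := 4)
[col 1] pivot 4
  R2 -= 2*R1 → (0, 0, 6, 9)  (L[2][1] := 2)
  R3 -= 8*R1 → (0, 0, 6, 11)  (L[3][1] := 8)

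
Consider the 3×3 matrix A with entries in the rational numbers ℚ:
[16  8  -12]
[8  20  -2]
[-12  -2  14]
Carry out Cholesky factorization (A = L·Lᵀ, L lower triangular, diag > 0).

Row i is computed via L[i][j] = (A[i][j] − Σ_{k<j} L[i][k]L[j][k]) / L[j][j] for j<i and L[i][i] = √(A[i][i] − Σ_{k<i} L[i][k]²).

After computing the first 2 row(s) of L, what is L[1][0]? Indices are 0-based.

Step 1: L[0][0] = √(16) = 4.
  L[1][0] = (8) / L[0][0] = 2.
Step 2: L[1][1] = √(16) = 4.

L[1][0] = 2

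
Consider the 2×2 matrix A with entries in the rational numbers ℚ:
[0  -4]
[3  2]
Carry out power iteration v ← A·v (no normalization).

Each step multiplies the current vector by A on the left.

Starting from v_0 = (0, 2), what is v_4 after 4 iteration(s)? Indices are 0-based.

v_4 = (320, 32)

v_0 = (0, 2).
v_1 = A·v_0 = (-8, 4).
v_2 = A·v_1 = (-16, -16).
v_3 = A·v_2 = (64, -80).
v_4 = A·v_3 = (320, 32).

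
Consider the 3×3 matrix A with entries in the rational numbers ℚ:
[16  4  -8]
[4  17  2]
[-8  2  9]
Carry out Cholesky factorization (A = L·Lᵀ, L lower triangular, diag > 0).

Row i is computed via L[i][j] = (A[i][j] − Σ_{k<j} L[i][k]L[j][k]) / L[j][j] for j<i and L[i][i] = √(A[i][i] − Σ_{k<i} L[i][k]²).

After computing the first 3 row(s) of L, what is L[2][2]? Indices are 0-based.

L[2][2] = 2

Step 1: L[0][0] = √(16) = 4.
  L[1][0] = (4) / L[0][0] = 1.
Step 2: L[1][1] = √(16) = 4.
  L[2][0] = (-8) / L[0][0] = -2.
  L[2][1] = (4) / L[1][1] = 1.
Step 3: L[2][2] = √(4) = 2.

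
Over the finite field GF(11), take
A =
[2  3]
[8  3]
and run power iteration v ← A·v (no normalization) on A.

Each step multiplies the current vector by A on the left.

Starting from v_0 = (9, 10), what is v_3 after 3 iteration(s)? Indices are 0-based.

v_3 = (3, 6)

v_0 = (9, 10).
v_1 = A·v_0 = (4, 3).
v_2 = A·v_1 = (6, 8).
v_3 = A·v_2 = (3, 6).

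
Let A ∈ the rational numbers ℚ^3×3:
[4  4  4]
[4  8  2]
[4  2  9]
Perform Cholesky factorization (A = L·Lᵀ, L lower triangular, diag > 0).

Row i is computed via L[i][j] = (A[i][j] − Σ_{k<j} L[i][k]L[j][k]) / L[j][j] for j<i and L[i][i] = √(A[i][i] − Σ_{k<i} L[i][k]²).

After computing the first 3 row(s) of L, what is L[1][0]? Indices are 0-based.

Step 1: L[0][0] = √(4) = 2.
  L[1][0] = (4) / L[0][0] = 2.
Step 2: L[1][1] = √(4) = 2.
  L[2][0] = (4) / L[0][0] = 2.
  L[2][1] = (-2) / L[1][1] = -1.
Step 3: L[2][2] = √(4) = 2.

L[1][0] = 2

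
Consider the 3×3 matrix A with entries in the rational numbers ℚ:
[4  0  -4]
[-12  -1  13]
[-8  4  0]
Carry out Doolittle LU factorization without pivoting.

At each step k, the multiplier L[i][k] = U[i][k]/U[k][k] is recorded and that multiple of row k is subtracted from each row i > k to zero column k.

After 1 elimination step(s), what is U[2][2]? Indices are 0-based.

k=0: U[0][0]=4
  eliminate (1,0): mult=-3, new row 1: (0, -1, 1); set L[1][0]=-3
  eliminate (2,0): mult=-2, new row 2: (0, 4, -8); set L[2][0]=-2

U[2][2] = -8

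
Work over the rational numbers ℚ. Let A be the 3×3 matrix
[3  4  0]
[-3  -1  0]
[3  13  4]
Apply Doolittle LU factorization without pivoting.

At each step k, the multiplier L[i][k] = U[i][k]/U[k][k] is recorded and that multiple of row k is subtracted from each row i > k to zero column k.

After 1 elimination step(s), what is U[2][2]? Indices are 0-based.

U[2][2] = 4

k=0: U[0][0]=3
  eliminate (1,0): mult=-1, new row 1: (0, 3, 0); set L[1][0]=-1
  eliminate (2,0): mult=1, new row 2: (0, 9, 4); set L[2][0]=1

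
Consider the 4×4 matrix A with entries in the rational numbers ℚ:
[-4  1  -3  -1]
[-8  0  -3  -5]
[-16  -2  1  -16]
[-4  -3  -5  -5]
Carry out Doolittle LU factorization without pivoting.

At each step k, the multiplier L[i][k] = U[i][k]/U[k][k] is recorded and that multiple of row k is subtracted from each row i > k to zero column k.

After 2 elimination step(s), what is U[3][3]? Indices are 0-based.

Step 1: pivot at (0,0) is -4.
  row1 ← row1 − (2)·row0  ⇒  L[1][0]=2, U row1=(0, -2, 3, -3)
  row2 ← row2 − (4)·row0  ⇒  L[2][0]=4, U row2=(0, -6, 13, -12)
  row3 ← row3 − (1)·row0  ⇒  L[3][0]=1, U row3=(0, -4, -2, -4)
Step 2: pivot at (1,1) is -2.
  row2 ← row2 − (3)·row1  ⇒  L[2][1]=3, U row2=(0, 0, 4, -3)
  row3 ← row3 − (2)·row1  ⇒  L[3][1]=2, U row3=(0, 0, -8, 2)

U[3][3] = 2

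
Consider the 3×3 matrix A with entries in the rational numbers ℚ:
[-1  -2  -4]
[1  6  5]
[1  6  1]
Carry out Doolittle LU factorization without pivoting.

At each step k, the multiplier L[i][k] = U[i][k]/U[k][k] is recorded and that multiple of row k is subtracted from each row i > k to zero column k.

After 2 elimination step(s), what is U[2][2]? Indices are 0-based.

U[2][2] = -4

Step 1: pivot at (0,0) is -1.
  row1 ← row1 − (-1)·row0  ⇒  L[1][0]=-1, U row1=(0, 4, 1)
  row2 ← row2 − (-1)·row0  ⇒  L[2][0]=-1, U row2=(0, 4, -3)
Step 2: pivot at (1,1) is 4.
  row2 ← row2 − (1)·row1  ⇒  L[2][1]=1, U row2=(0, 0, -4)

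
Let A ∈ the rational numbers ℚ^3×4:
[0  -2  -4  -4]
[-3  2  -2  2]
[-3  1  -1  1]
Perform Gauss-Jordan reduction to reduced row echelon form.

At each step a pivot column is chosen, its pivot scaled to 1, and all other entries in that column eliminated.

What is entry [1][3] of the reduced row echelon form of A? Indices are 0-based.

M[1][3] = 4/3

step 1: exchange rows 0,1
step 1: normalize row 0 (÷-3) = (1, -2/3, 2/3, -2/3)
  row 2: subtract -3×row0 = (0, -1, 1, -1)
step 2: normalize row 1 (÷-2) = (0, 1, 2, 2)
  row 0: subtract -2/3×row1 = (1, 0, 2, 2/3)
  row 2: subtract -1×row1 = (0, 0, 3, 1)
step 3: normalize row 2 (÷3) = (0, 0, 1, 1/3)
  row 0: subtract 2×row2 = (1, 0, 0, 0)
  row 1: subtract 2×row2 = (0, 1, 0, 4/3)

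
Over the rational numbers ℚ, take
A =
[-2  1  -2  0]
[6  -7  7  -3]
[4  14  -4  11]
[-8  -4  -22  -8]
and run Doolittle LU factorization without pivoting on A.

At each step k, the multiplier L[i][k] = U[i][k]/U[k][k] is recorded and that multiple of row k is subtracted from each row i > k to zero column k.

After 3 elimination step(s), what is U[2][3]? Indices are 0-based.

Step 1: pivot at (0,0) is -2.
  row1 ← row1 − (-3)·row0  ⇒  L[1][0]=-3, U row1=(0, -4, 1, -3)
  row2 ← row2 − (-2)·row0  ⇒  L[2][0]=-2, U row2=(0, 16, -8, 11)
  row3 ← row3 − (4)·row0  ⇒  L[3][0]=4, U row3=(0, -8, -14, -8)
Step 2: pivot at (1,1) is -4.
  row2 ← row2 − (-4)·row1  ⇒  L[2][1]=-4, U row2=(0, 0, -4, -1)
  row3 ← row3 − (2)·row1  ⇒  L[3][1]=2, U row3=(0, 0, -16, -2)
Step 3: pivot at (2,2) is -4.
  row3 ← row3 − (4)·row2  ⇒  L[3][2]=4, U row3=(0, 0, 0, 2)

U[2][3] = -1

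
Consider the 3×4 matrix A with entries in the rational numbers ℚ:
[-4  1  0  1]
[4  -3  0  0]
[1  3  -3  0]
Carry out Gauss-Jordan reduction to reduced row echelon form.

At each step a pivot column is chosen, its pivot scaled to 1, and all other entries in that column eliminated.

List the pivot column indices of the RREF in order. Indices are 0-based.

pivot columns: 0, 1, 2

[1] R0 /= -4  ⇒  (1, -1/4, 0, -1/4)
     R1 -= 4·R0  ⇒  (0, -2, 0, 1)
     R2 -= 1·R0  ⇒  (0, 13/4, -3, 1/4)
[2] R1 /= -2  ⇒  (0, 1, 0, -1/2)
     R0 -= -1/4·R1  ⇒  (1, 0, 0, -3/8)
     R2 -= 13/4·R1  ⇒  (0, 0, -3, 15/8)
[3] R2 /= -3  ⇒  (0, 0, 1, -5/8)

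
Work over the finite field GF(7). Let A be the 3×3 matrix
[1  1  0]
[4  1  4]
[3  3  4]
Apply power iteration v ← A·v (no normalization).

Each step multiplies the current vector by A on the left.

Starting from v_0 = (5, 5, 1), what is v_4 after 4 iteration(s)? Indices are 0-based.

v_4 = (0, 1, 4)

v_0 = (5, 5, 1).
v_1 = A·v_0 = (3, 1, 6).
v_2 = A·v_1 = (4, 2, 1).
v_3 = A·v_2 = (6, 1, 1).
v_4 = A·v_3 = (0, 1, 4).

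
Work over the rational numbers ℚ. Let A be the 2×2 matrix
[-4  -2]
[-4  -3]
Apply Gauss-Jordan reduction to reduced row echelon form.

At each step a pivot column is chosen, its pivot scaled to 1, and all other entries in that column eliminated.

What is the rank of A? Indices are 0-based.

step 1: normalize row 0 (÷-4) = (1, 1/2)
  row 1: subtract -4×row0 = (0, -1)
step 2: normalize row 1 (÷-1) = (0, 1)
  row 0: subtract 1/2×row1 = (1, 0)

rank = 2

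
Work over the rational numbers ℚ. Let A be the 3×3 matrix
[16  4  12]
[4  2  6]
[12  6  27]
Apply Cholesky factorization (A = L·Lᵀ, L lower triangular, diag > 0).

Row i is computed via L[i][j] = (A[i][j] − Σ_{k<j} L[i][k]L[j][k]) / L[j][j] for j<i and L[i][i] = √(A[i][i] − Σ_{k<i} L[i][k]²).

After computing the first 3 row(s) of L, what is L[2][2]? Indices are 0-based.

L[2][2] = 3

Step 1: L[0][0] = √(16) = 4.
  L[1][0] = (4) / L[0][0] = 1.
Step 2: L[1][1] = √(1) = 1.
  L[2][0] = (12) / L[0][0] = 3.
  L[2][1] = (3) / L[1][1] = 3.
Step 3: L[2][2] = √(9) = 3.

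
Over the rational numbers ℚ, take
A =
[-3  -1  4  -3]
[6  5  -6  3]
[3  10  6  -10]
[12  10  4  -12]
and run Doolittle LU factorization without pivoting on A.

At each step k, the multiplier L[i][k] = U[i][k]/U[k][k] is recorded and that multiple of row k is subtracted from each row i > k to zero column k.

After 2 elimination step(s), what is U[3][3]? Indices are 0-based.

U[3][3] = -18

k=0: U[0][0]=-3
  eliminate (1,0): mult=-2, new row 1: (0, 3, 2, -3); set L[1][0]=-2
  eliminate (2,0): mult=-1, new row 2: (0, 9, 10, -13); set L[2][0]=-1
  eliminate (3,0): mult=-4, new row 3: (0, 6, 20, -24); set L[3][0]=-4
k=1: U[1][1]=3
  eliminate (2,1): mult=3, new row 2: (0, 0, 4, -4); set L[2][1]=3
  eliminate (3,1): mult=2, new row 3: (0, 0, 16, -18); set L[3][1]=2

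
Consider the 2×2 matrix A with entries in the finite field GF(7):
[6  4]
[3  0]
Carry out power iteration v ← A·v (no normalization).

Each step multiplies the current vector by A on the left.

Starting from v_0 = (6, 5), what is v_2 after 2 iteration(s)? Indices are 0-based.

v_2 = (2, 0)

v_0 = (6, 5).
v_1 = A·v_0 = (0, 4).
v_2 = A·v_1 = (2, 0).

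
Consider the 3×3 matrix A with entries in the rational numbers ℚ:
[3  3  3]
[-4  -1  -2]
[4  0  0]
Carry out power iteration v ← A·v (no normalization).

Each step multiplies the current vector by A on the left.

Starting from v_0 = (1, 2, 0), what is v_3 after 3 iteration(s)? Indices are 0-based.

v_0 = (1, 2, 0).
v_1 = A·v_0 = (9, -6, 4).
v_2 = A·v_1 = (21, -38, 36).
v_3 = A·v_2 = (57, -118, 84).

v_3 = (57, -118, 84)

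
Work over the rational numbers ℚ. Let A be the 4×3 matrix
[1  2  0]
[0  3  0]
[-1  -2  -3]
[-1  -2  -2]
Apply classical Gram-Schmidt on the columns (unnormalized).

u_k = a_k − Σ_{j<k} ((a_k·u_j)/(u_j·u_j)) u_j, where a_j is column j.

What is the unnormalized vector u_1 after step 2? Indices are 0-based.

u_1 = (0, 3, 0, 0)

Step 1: u_0 = a_0 = (1, 0, -1, -1).
Step 2: u_1 = a_1 − (2)·u_0 = (0, 3, 0, 0).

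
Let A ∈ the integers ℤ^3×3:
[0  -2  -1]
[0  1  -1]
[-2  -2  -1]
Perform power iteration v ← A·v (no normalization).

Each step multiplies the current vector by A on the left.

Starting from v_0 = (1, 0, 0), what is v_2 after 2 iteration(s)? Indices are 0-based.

v_0 = (1, 0, 0).
v_1 = A·v_0 = (0, 0, -2).
v_2 = A·v_1 = (2, 2, 2).

v_2 = (2, 2, 2)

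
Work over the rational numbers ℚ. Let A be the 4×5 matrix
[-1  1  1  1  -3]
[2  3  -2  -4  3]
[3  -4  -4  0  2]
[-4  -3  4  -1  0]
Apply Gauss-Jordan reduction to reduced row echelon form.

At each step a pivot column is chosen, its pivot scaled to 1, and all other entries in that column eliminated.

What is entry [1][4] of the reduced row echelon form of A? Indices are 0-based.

M[1][4] = -1

step 1: normalize row 0 (÷-1) = (1, -1, -1, -1, 3)
  row 1: subtract 2×row0 = (0, 5, 0, -2, -3)
  row 2: subtract 3×row0 = (0, -1, -1, 3, -7)
  row 3: subtract -4×row0 = (0, -7, 0, -5, 12)
step 2: normalize row 1 (÷5) = (0, 1, 0, -2/5, -3/5)
  row 0: subtract -1×row1 = (1, 0, -1, -7/5, 12/5)
  row 2: subtract -1×row1 = (0, 0, -1, 13/5, -38/5)
  row 3: subtract -7×row1 = (0, 0, 0, -39/5, 39/5)
step 3: normalize row 2 (÷-1) = (0, 0, 1, -13/5, 38/5)
  row 0: subtract -1×row2 = (1, 0, 0, -4, 10)
step 4: normalize row 3 (÷-39/5) = (0, 0, 0, 1, -1)
  row 0: subtract -4×row3 = (1, 0, 0, 0, 6)
  row 1: subtract -2/5×row3 = (0, 1, 0, 0, -1)
  row 2: subtract -13/5×row3 = (0, 0, 1, 0, 5)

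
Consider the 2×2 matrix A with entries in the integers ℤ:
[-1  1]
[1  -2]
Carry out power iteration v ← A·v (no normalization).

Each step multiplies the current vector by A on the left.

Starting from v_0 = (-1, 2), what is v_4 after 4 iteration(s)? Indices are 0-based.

v_4 = (-55, 89)

v_0 = (-1, 2).
v_1 = A·v_0 = (3, -5).
v_2 = A·v_1 = (-8, 13).
v_3 = A·v_2 = (21, -34).
v_4 = A·v_3 = (-55, 89).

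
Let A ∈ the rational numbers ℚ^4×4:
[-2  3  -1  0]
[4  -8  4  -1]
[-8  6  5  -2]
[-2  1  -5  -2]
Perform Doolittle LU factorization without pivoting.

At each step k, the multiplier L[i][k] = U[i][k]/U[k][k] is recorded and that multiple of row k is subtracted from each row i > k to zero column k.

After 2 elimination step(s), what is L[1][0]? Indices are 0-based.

L[1][0] = -2

k=0: U[0][0]=-2
  eliminate (1,0): mult=-2, new row 1: (0, -2, 2, -1); set L[1][0]=-2
  eliminate (2,0): mult=4, new row 2: (0, -6, 9, -2); set L[2][0]=4
  eliminate (3,0): mult=1, new row 3: (0, -2, -4, -2); set L[3][0]=1
k=1: U[1][1]=-2
  eliminate (2,1): mult=3, new row 2: (0, 0, 3, 1); set L[2][1]=3
  eliminate (3,1): mult=1, new row 3: (0, 0, -6, -1); set L[3][1]=1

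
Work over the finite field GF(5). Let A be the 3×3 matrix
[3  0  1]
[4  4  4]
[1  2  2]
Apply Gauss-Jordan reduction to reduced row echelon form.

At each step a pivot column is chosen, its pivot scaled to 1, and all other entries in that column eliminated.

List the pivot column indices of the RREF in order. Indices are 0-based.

pivot(0,0)=3: scale R0 → (1, 0, 2)
  clear (1,0): R1 −= (4)R0 → (0, 4, 1)
  clear (2,0): R2 −= (1)R0 → (0, 2, 0)
pivot(1,1)=4: scale R1 → (0, 1, 4)
  clear (2,1): R2 −= (2)R1 → (0, 0, 2)
pivot(2,2)=2: scale R2 → (0, 0, 1)
  clear (0,2): R0 −= (2)R2 → (1, 0, 0)
  clear (1,2): R1 −= (4)R2 → (0, 1, 0)

pivot columns: 0, 1, 2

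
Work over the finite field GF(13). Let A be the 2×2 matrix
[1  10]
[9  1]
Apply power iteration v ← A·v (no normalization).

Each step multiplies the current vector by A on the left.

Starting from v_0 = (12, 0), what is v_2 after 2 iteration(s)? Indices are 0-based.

v_2 = (0, 8)

v_0 = (12, 0).
v_1 = A·v_0 = (12, 4).
v_2 = A·v_1 = (0, 8).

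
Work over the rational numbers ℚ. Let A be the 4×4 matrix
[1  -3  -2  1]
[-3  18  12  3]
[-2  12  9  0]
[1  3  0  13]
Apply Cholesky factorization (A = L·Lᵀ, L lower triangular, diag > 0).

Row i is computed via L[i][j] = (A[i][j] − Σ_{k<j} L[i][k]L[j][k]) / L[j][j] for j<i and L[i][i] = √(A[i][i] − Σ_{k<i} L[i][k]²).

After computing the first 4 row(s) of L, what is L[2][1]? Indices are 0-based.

L[2][1] = 2

Step 1: L[0][0] = √(1) = 1.
  L[1][0] = (-3) / L[0][0] = -3.
Step 2: L[1][1] = √(9) = 3.
  L[2][0] = (-2) / L[0][0] = -2.
  L[2][1] = (6) / L[1][1] = 2.
Step 3: L[2][2] = √(1) = 1.
  L[3][0] = (1) / L[0][0] = 1.
  L[3][1] = (6) / L[1][1] = 2.
  L[3][2] = (-2) / L[2][2] = -2.
Step 4: L[3][3] = √(4) = 2.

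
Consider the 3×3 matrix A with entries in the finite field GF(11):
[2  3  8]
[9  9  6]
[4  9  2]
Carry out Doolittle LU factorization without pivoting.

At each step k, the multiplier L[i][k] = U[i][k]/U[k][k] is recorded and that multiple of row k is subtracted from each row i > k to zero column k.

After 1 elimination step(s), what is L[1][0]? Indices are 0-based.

L[1][0] = 10

[col 0] pivot 2
  R1 -= 10*R0 → (0, 1, 3)  (L[1][0] := 10)
  R2 -= 2*R0 → (0, 3, 8)  (L[2][0] := 2)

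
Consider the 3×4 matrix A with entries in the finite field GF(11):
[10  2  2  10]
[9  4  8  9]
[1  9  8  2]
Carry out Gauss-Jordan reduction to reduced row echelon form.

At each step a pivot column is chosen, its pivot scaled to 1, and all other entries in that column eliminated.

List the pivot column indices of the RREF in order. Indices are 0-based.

pivot(0,0)=10: scale R0 → (1, 9, 9, 1)
  clear (1,0): R1 −= (9)R0 → (0, 0, 4, 0)
  clear (2,0): R2 −= (1)R0 → (0, 0, 10, 1)
col 1: no nonzero at/below row 1; advance.
pivot(1,2)=4: scale R1 → (0, 0, 1, 0)
  clear (0,2): R0 −= (9)R1 → (1, 9, 0, 1)
  clear (2,2): R2 −= (10)R1 → (0, 0, 0, 1)
pivot(2,3)=1: scale R2 → (0, 0, 0, 1)
  clear (0,3): R0 −= (1)R2 → (1, 9, 0, 0)

pivot columns: 0, 2, 3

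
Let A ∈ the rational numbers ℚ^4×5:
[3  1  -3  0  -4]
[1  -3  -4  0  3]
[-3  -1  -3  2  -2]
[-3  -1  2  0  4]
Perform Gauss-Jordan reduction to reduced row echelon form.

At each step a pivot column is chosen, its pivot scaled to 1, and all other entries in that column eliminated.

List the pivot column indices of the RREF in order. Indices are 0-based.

pivot columns: 0, 1, 2, 3

step 1: normalize row 0 (÷3) = (1, 1/3, -1, 0, -4/3)
  row 1: subtract 1×row0 = (0, -10/3, -3, 0, 13/3)
  row 2: subtract -3×row0 = (0, 0, -6, 2, -6)
  row 3: subtract -3×row0 = (0, 0, -1, 0, 0)
step 2: normalize row 1 (÷-10/3) = (0, 1, 9/10, 0, -13/10)
  row 0: subtract 1/3×row1 = (1, 0, -13/10, 0, -9/10)
step 3: normalize row 2 (÷-6) = (0, 0, 1, -1/3, 1)
  row 0: subtract -13/10×row2 = (1, 0, 0, -13/30, 2/5)
  row 1: subtract 9/10×row2 = (0, 1, 0, 3/10, -11/5)
  row 3: subtract -1×row2 = (0, 0, 0, -1/3, 1)
step 4: normalize row 3 (÷-1/3) = (0, 0, 0, 1, -3)
  row 0: subtract -13/30×row3 = (1, 0, 0, 0, -9/10)
  row 1: subtract 3/10×row3 = (0, 1, 0, 0, -13/10)
  row 2: subtract -1/3×row3 = (0, 0, 1, 0, 0)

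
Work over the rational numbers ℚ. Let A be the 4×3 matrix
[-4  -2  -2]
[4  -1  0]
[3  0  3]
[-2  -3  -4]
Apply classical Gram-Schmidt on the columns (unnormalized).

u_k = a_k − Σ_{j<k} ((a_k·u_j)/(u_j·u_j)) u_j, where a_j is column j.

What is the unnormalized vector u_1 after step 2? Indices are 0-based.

Step 1: u_0 = a_0 = (-4, 4, 3, -2).
Step 2: u_1 = a_1 − (2/9)·u_0 = (-10/9, -17/9, -2/3, -23/9).

u_1 = (-10/9, -17/9, -2/3, -23/9)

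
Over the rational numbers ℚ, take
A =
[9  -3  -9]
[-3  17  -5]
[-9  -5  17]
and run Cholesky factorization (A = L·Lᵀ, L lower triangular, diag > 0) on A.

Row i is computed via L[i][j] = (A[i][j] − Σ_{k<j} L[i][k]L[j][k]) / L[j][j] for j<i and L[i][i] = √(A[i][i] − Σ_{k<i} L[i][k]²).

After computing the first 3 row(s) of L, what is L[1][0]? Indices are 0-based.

L[1][0] = -1

Step 1: L[0][0] = √(9) = 3.
  L[1][0] = (-3) / L[0][0] = -1.
Step 2: L[1][1] = √(16) = 4.
  L[2][0] = (-9) / L[0][0] = -3.
  L[2][1] = (-8) / L[1][1] = -2.
Step 3: L[2][2] = √(4) = 2.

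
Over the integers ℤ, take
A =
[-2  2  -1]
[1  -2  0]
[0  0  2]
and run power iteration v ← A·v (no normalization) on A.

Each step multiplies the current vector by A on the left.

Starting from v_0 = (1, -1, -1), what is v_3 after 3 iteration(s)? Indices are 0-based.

v_0 = (1, -1, -1).
v_1 = A·v_0 = (-3, 3, -2).
v_2 = A·v_1 = (14, -9, -4).
v_3 = A·v_2 = (-42, 32, -8).

v_3 = (-42, 32, -8)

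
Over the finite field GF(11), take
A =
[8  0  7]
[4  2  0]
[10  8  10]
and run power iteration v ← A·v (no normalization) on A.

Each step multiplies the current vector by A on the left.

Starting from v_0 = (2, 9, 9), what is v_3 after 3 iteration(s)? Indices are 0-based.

v_3 = (5, 0, 2)

v_0 = (2, 9, 9).
v_1 = A·v_0 = (2, 4, 6).
v_2 = A·v_1 = (3, 5, 2).
v_3 = A·v_2 = (5, 0, 2).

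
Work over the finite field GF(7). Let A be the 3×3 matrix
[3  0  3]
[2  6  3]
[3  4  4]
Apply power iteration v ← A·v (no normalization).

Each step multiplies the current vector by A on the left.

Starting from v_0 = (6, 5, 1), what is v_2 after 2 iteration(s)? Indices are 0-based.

v_0 = (6, 5, 1).
v_1 = A·v_0 = (0, 3, 0).
v_2 = A·v_1 = (0, 4, 5).

v_2 = (0, 4, 5)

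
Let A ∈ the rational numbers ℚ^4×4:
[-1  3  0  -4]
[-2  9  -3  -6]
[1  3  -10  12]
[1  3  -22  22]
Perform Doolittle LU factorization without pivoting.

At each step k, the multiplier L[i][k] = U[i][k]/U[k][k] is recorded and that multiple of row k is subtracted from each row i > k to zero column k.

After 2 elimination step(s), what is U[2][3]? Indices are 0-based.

Step 1: pivot at (0,0) is -1.
  row1 ← row1 − (2)·row0  ⇒  L[1][0]=2, U row1=(0, 3, -3, 2)
  row2 ← row2 − (-1)·row0  ⇒  L[2][0]=-1, U row2=(0, 6, -10, 8)
  row3 ← row3 − (-1)·row0  ⇒  L[3][0]=-1, U row3=(0, 6, -22, 18)
Step 2: pivot at (1,1) is 3.
  row2 ← row2 − (2)·row1  ⇒  L[2][1]=2, U row2=(0, 0, -4, 4)
  row3 ← row3 − (2)·row1  ⇒  L[3][1]=2, U row3=(0, 0, -16, 14)

U[2][3] = 4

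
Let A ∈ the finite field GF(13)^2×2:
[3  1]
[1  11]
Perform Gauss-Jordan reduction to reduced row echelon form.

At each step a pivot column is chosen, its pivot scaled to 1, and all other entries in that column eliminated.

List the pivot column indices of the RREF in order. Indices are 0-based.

pivot columns: 0, 1

step 1: normalize row 0 (÷3) = (1, 9)
  row 1: subtract 1×row0 = (0, 2)
step 2: normalize row 1 (÷2) = (0, 1)
  row 0: subtract 9×row1 = (1, 0)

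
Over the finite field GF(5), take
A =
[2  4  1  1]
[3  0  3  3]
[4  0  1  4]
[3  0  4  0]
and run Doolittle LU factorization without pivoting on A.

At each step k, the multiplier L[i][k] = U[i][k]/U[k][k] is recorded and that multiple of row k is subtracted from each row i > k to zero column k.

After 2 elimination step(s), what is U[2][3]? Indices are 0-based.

U[2][3] = 0

[col 0] pivot 2
  R1 -= 4*R0 → (0, 4, 4, 4)  (L[1][0] := 4)
  R2 -= 2*R0 → (0, 2, 4, 2)  (L[2][0] := 2)
  R3 -= 4*R0 → (0, 4, 0, 1)  (L[3][0] := 4)
[col 1] pivot 4
  R2 -= 3*R1 → (0, 0, 2, 0)  (L[2][1] := 3)
  R3 -= 1*R1 → (0, 0, 1, 2)  (L[3][1] := 1)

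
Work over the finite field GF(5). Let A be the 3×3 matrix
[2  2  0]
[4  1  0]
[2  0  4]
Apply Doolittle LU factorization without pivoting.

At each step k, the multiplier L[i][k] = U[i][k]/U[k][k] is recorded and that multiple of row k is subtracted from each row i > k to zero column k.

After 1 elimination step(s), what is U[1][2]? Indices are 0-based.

U[1][2] = 0

Step 1: pivot at (0,0) is 2.
  row1 ← row1 − (2)·row0  ⇒  L[1][0]=2, U row1=(0, 2, 0)
  row2 ← row2 − (1)·row0  ⇒  L[2][0]=1, U row2=(0, 3, 4)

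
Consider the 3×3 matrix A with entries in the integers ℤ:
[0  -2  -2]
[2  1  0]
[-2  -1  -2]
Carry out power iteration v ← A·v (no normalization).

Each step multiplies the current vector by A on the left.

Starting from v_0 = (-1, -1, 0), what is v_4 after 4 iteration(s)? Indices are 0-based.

v_0 = (-1, -1, 0).
v_1 = A·v_0 = (2, -3, 3).
v_2 = A·v_1 = (0, 1, -7).
v_3 = A·v_2 = (12, 1, 13).
v_4 = A·v_3 = (-28, 25, -51).

v_4 = (-28, 25, -51)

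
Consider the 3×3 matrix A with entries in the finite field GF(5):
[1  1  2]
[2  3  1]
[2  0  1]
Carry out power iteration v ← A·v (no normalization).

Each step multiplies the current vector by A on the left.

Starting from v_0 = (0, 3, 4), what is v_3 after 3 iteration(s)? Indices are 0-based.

v_3 = (4, 0, 0)

v_0 = (0, 3, 4).
v_1 = A·v_0 = (1, 3, 4).
v_2 = A·v_1 = (2, 0, 1).
v_3 = A·v_2 = (4, 0, 0).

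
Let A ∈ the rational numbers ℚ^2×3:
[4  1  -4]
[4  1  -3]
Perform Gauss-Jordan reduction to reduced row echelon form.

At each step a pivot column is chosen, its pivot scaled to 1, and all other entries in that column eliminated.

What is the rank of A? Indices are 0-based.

rank = 2

step 1: normalize row 0 (÷4) = (1, 1/4, -1)
  row 1: subtract 4×row0 = (0, 0, 1)
skip col 1 (zero from row 1)
step 2: normalize row 1 (÷1) = (0, 0, 1)
  row 0: subtract -1×row1 = (1, 1/4, 0)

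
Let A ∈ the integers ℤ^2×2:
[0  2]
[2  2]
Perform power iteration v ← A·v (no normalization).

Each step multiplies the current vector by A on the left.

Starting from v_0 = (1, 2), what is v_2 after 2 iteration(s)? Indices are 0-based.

v_2 = (12, 20)

v_0 = (1, 2).
v_1 = A·v_0 = (4, 6).
v_2 = A·v_1 = (12, 20).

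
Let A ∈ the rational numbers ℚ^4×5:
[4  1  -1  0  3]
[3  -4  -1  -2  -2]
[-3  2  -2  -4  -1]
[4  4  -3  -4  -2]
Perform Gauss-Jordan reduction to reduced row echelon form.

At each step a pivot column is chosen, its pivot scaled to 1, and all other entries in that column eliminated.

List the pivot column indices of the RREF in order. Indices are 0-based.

pivot columns: 0, 1, 2, 3

[1] R0 /= 4  ⇒  (1, 1/4, -1/4, 0, 3/4)
     R1 -= 3·R0  ⇒  (0, -19/4, -1/4, -2, -17/4)
     R2 -= -3·R0  ⇒  (0, 11/4, -11/4, -4, 5/4)
     R3 -= 4·R0  ⇒  (0, 3, -2, -4, -5)
[2] R1 /= -19/4  ⇒  (0, 1, 1/19, 8/19, 17/19)
     R0 -= 1/4·R1  ⇒  (1, 0, -5/19, -2/19, 10/19)
     R2 -= 11/4·R1  ⇒  (0, 0, -55/19, -98/19, -23/19)
     R3 -= 3·R1  ⇒  (0, 0, -41/19, -100/19, -146/19)
[3] R2 /= -55/19  ⇒  (0, 0, 1, 98/55, 23/55)
     R0 -= -5/19·R2  ⇒  (1, 0, 0, 4/11, 7/11)
     R1 -= 1/19·R2  ⇒  (0, 1, 0, 18/55, 48/55)
     R3 -= -41/19·R2  ⇒  (0, 0, 0, -78/55, -373/55)
[4] R3 /= -78/55  ⇒  (0, 0, 0, 1, 373/78)
     R0 -= 4/11·R3  ⇒  (1, 0, 0, 0, -43/39)
     R1 -= 18/55·R3  ⇒  (0, 1, 0, 0, -9/13)
     R2 -= 98/55·R3  ⇒  (0, 0, 1, 0, -316/39)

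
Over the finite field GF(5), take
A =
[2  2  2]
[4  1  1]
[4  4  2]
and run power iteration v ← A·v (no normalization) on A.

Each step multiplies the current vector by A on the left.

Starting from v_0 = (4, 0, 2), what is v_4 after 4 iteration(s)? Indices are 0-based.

v_0 = (4, 0, 2).
v_1 = A·v_0 = (2, 3, 0).
v_2 = A·v_1 = (0, 1, 0).
v_3 = A·v_2 = (2, 1, 4).
v_4 = A·v_3 = (4, 3, 0).

v_4 = (4, 3, 0)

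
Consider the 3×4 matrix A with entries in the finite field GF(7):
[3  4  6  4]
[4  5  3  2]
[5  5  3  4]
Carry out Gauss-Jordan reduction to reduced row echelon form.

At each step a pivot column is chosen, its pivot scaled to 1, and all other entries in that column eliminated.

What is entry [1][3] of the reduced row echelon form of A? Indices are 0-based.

pivot(0,0)=3: scale R0 → (1, 6, 2, 6)
  clear (1,0): R1 −= (4)R0 → (0, 2, 2, 6)
  clear (2,0): R2 −= (5)R0 → (0, 3, 0, 2)
pivot(1,1)=2: scale R1 → (0, 1, 1, 3)
  clear (0,1): R0 −= (6)R1 → (1, 0, 3, 2)
  clear (2,1): R2 −= (3)R1 → (0, 0, 4, 0)
pivot(2,2)=4: scale R2 → (0, 0, 1, 0)
  clear (0,2): R0 −= (3)R2 → (1, 0, 0, 2)
  clear (1,2): R1 −= (1)R2 → (0, 1, 0, 3)

M[1][3] = 3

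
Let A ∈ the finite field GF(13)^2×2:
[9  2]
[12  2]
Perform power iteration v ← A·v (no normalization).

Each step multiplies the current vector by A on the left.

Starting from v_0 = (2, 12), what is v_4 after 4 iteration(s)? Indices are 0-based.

v_0 = (2, 12).
v_1 = A·v_0 = (3, 9).
v_2 = A·v_1 = (6, 2).
v_3 = A·v_2 = (6, 11).
v_4 = A·v_3 = (11, 3).

v_4 = (11, 3)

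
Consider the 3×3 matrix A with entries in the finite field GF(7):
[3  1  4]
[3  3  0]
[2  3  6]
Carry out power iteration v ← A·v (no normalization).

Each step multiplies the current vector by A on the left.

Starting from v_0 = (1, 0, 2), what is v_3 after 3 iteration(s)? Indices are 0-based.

v_0 = (1, 0, 2).
v_1 = A·v_0 = (4, 3, 0).
v_2 = A·v_1 = (1, 0, 3).
v_3 = A·v_2 = (1, 3, 6).

v_3 = (1, 3, 6)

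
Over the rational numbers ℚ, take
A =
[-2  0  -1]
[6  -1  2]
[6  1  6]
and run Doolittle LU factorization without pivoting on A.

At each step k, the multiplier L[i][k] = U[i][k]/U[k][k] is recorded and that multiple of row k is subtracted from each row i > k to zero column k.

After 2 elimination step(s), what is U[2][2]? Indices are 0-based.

U[2][2] = 2

Step 1: pivot at (0,0) is -2.
  row1 ← row1 − (-3)·row0  ⇒  L[1][0]=-3, U row1=(0, -1, -1)
  row2 ← row2 − (-3)·row0  ⇒  L[2][0]=-3, U row2=(0, 1, 3)
Step 2: pivot at (1,1) is -1.
  row2 ← row2 − (-1)·row1  ⇒  L[2][1]=-1, U row2=(0, 0, 2)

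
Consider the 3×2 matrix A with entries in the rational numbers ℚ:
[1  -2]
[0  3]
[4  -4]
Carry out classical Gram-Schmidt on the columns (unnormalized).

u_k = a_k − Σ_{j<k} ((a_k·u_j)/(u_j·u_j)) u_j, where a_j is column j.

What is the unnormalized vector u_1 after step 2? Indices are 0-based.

Step 1: u_0 = a_0 = (1, 0, 4).
Step 2: u_1 = a_1 − (-18/17)·u_0 = (-16/17, 3, 4/17).

u_1 = (-16/17, 3, 4/17)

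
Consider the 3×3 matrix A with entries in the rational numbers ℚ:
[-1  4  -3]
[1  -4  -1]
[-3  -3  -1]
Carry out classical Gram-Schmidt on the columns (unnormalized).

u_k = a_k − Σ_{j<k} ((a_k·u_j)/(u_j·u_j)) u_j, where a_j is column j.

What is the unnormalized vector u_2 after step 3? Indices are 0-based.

u_2 = (-2, -2, 0)

Step 1: u_0 = a_0 = (-1, 1, -3).
Step 2: u_1 = a_1 − (1/11)·u_0 = (45/11, -45/11, -30/11).
Step 3: u_2 = a_2 − (5/11)·u_0 − (-2/15)·u_1 = (-2, -2, 0).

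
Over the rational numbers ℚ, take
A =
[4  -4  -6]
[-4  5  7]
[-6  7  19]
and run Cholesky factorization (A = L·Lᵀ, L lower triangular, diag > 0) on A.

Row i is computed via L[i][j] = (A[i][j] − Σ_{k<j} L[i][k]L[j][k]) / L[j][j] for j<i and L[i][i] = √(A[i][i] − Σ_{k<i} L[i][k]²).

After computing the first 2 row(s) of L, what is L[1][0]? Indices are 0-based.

L[1][0] = -2

Step 1: L[0][0] = √(4) = 2.
  L[1][0] = (-4) / L[0][0] = -2.
Step 2: L[1][1] = √(1) = 1.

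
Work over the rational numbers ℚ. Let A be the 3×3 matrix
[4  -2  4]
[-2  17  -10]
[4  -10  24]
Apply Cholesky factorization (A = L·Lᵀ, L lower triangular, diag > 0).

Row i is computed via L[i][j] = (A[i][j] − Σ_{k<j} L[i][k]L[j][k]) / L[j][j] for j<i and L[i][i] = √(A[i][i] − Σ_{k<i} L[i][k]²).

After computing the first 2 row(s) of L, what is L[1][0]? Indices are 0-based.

L[1][0] = -1

Step 1: L[0][0] = √(4) = 2.
  L[1][0] = (-2) / L[0][0] = -1.
Step 2: L[1][1] = √(16) = 4.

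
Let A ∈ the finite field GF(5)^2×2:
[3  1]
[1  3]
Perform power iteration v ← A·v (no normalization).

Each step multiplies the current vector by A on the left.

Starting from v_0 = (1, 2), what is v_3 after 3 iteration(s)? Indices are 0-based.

v_3 = (2, 0)

v_0 = (1, 2).
v_1 = A·v_0 = (0, 2).
v_2 = A·v_1 = (2, 1).
v_3 = A·v_2 = (2, 0).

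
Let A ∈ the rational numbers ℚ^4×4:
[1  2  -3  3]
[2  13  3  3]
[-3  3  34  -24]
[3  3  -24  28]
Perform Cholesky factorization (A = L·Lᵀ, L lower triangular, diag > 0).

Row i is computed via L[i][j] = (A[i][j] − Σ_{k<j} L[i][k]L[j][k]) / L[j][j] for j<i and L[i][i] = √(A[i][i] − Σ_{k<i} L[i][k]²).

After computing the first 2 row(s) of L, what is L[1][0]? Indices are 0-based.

Step 1: L[0][0] = √(1) = 1.
  L[1][0] = (2) / L[0][0] = 2.
Step 2: L[1][1] = √(9) = 3.

L[1][0] = 2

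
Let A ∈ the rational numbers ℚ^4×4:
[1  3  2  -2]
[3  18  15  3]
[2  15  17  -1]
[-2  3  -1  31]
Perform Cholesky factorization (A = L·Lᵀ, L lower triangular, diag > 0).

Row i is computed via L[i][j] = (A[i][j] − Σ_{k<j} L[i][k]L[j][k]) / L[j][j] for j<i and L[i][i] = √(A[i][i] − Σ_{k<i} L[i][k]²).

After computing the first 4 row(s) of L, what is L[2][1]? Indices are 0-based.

L[2][1] = 3

Step 1: L[0][0] = √(1) = 1.
  L[1][0] = (3) / L[0][0] = 3.
Step 2: L[1][1] = √(9) = 3.
  L[2][0] = (2) / L[0][0] = 2.
  L[2][1] = (9) / L[1][1] = 3.
Step 3: L[2][2] = √(4) = 2.
  L[3][0] = (-2) / L[0][0] = -2.
  L[3][1] = (9) / L[1][1] = 3.
  L[3][2] = (-6) / L[2][2] = -3.
Step 4: L[3][3] = √(9) = 3.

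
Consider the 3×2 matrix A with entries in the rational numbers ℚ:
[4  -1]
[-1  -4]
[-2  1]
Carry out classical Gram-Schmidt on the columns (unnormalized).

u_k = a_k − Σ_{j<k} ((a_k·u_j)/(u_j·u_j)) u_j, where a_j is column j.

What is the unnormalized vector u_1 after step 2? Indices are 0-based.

u_1 = (-13/21, -86/21, 17/21)

Step 1: u_0 = a_0 = (4, -1, -2).
Step 2: u_1 = a_1 − (-2/21)·u_0 = (-13/21, -86/21, 17/21).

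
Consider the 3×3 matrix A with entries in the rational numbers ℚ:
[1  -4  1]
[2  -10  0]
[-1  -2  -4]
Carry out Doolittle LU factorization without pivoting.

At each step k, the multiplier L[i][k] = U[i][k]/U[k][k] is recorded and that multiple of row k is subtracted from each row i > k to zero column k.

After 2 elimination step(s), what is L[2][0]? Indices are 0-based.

L[2][0] = -1

Step 1: pivot at (0,0) is 1.
  row1 ← row1 − (2)·row0  ⇒  L[1][0]=2, U row1=(0, -2, -2)
  row2 ← row2 − (-1)·row0  ⇒  L[2][0]=-1, U row2=(0, -6, -3)
Step 2: pivot at (1,1) is -2.
  row2 ← row2 − (3)·row1  ⇒  L[2][1]=3, U row2=(0, 0, 3)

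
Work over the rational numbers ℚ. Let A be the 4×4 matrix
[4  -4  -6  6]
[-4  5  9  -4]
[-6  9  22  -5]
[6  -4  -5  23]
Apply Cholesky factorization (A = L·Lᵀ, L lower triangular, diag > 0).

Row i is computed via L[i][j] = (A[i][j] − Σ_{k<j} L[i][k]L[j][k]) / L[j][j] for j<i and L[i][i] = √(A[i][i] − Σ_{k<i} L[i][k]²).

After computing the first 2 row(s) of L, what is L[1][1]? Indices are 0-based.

Step 1: L[0][0] = √(4) = 2.
  L[1][0] = (-4) / L[0][0] = -2.
Step 2: L[1][1] = √(1) = 1.

L[1][1] = 1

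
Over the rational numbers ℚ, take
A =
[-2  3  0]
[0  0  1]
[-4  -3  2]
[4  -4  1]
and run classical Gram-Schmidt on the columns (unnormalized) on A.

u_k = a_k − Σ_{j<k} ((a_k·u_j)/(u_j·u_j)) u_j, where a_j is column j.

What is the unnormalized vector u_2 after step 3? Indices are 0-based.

Step 1: u_0 = a_0 = (-2, 0, -4, 4).
Step 2: u_1 = a_1 − (-5/18)·u_0 = (22/9, 0, -37/9, -26/9).
Step 3: u_2 = a_2 − (-1/9)·u_0 − (-100/281)·u_1 = (182/281, 1, 26/281, 117/281).

u_2 = (182/281, 1, 26/281, 117/281)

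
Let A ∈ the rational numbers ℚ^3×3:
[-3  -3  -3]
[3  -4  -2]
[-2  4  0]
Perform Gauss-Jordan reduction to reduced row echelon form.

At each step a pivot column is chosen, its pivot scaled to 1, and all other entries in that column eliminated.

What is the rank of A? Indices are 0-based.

rank = 3

step 1: normalize row 0 (÷-3) = (1, 1, 1)
  row 1: subtract 3×row0 = (0, -7, -5)
  row 2: subtract -2×row0 = (0, 6, 2)
step 2: normalize row 1 (÷-7) = (0, 1, 5/7)
  row 0: subtract 1×row1 = (1, 0, 2/7)
  row 2: subtract 6×row1 = (0, 0, -16/7)
step 3: normalize row 2 (÷-16/7) = (0, 0, 1)
  row 0: subtract 2/7×row2 = (1, 0, 0)
  row 1: subtract 5/7×row2 = (0, 1, 0)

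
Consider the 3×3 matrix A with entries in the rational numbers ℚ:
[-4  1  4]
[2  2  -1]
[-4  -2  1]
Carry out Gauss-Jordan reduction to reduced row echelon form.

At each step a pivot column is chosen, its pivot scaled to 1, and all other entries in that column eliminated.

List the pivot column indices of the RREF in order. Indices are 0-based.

pivot columns: 0, 1, 2

step 1: normalize row 0 (÷-4) = (1, -1/4, -1)
  row 1: subtract 2×row0 = (0, 5/2, 1)
  row 2: subtract -4×row0 = (0, -3, -3)
step 2: normalize row 1 (÷5/2) = (0, 1, 2/5)
  row 0: subtract -1/4×row1 = (1, 0, -9/10)
  row 2: subtract -3×row1 = (0, 0, -9/5)
step 3: normalize row 2 (÷-9/5) = (0, 0, 1)
  row 0: subtract -9/10×row2 = (1, 0, 0)
  row 1: subtract 2/5×row2 = (0, 1, 0)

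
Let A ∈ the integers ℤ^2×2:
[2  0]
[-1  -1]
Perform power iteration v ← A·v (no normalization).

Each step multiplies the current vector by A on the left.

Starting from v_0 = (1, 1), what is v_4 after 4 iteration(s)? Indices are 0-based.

v_0 = (1, 1).
v_1 = A·v_0 = (2, -2).
v_2 = A·v_1 = (4, 0).
v_3 = A·v_2 = (8, -4).
v_4 = A·v_3 = (16, -4).

v_4 = (16, -4)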